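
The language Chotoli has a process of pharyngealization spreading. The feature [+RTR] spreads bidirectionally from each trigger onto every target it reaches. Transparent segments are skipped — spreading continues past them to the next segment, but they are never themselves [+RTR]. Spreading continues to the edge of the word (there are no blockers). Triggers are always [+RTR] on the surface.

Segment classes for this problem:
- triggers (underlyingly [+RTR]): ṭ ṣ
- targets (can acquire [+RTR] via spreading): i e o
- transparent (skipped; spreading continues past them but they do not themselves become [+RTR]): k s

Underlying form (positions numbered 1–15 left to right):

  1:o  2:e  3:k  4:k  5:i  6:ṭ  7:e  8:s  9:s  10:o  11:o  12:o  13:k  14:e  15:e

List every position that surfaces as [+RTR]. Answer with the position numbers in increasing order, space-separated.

From /ṭ/ at 6 rightward: 7 /e/ → [+RTR]; 8 /s/ transparent; 9 /s/ transparent; 10 /o/ → [+RTR]; 11 /o/ → [+RTR]; 12 /o/ → [+RTR]; 13 /k/ transparent; 14 /e/ → [+RTR]; 15 /e/ → [+RTR]; word edge.
From /ṭ/ at 6 leftward: 5 /i/ → [+RTR]; 4 /k/ transparent; 3 /k/ transparent; 2 /e/ → [+RTR]; 1 /o/ → [+RTR]; word edge.

1 2 5 6 7 10 11 12 14 15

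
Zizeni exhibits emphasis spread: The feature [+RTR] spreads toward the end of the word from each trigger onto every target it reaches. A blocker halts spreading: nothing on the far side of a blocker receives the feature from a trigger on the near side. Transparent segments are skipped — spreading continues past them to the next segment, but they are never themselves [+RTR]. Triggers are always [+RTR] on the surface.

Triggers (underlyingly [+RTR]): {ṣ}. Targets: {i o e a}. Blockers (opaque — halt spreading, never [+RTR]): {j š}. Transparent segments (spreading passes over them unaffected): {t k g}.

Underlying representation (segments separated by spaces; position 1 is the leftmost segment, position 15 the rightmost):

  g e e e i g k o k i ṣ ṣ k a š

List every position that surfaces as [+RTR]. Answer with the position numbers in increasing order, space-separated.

11 12 14

From /ṣ/ at 11 rightward: 12 /ṣ/ is itself a trigger — this domain ends here.
From /ṣ/ at 12 rightward: 13 /k/ transparent; 14 /a/ → [+RTR]; 15 /š/ blocks.
Targets with no active source: positions 2 3 4 5 8 10 stay [-emphatic].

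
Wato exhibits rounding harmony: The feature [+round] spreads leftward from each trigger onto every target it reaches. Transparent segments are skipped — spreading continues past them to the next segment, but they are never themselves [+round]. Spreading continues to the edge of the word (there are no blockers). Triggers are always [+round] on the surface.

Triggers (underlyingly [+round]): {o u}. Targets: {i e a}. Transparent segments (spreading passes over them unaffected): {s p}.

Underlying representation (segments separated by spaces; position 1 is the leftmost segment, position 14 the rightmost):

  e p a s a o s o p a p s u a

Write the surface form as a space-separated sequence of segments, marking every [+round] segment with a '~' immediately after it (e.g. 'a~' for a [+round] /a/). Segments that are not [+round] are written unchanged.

e~ p a~ s a~ o~ s o~ p a~ p s u~ a

From /o/ at 6 leftward: 5 /a/ → [+round]; 4 /s/ transparent; 3 /a/ → [+round]; 2 /p/ transparent; 1 /e/ → [+round]; word edge.
From /o/ at 8 leftward: 7 /s/ transparent; 6 /o/ is itself a trigger — this domain ends here.
From /u/ at 13 leftward: 12 /s/ transparent; 11 /p/ transparent; 10 /a/ → [+round]; 9 /p/ transparent; 8 /o/ is itself a trigger — this domain ends here.
Target with no active source: position 14 stays [-round].
[+round] positions on the surface: 1 3 5 6 8 10 13.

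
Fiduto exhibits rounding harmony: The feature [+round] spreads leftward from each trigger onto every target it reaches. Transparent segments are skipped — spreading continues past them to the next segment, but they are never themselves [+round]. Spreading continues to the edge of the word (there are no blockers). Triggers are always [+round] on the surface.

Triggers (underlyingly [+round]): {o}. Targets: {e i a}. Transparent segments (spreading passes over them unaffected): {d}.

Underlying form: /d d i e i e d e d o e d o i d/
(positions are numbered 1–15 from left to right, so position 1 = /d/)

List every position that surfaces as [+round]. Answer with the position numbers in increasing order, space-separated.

3 4 5 6 8 10 11 13

From /o/ at 10 leftward: 9 /d/ transparent; 8 /e/ → [+round]; 7 /d/ transparent; 6 /e/ → [+round]; 5 /i/ → [+round]; 4 /e/ → [+round]; 3 /i/ → [+round]; 2 /d/ transparent; 1 /d/ transparent; word edge.
From /o/ at 13 leftward: 12 /d/ transparent; 11 /e/ → [+round]; 10 /o/ is itself a trigger — this domain ends here.
Target with no active source: position 14 stays [-round].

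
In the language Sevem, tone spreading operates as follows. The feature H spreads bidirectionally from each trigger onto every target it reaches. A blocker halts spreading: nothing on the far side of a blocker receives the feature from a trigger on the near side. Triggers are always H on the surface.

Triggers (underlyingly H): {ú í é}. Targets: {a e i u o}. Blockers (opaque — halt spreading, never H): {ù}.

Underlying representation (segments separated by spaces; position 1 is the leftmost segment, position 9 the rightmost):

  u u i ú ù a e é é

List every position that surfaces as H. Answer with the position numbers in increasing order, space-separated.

From /ú/ at 4 rightward: 5 /ù/ blocks.
From /ú/ at 4 leftward: 3 /i/ → H; 2 /u/ → H; 1 /u/ → H; word edge.
From /é/ at 8 rightward: 9 /é/ is itself a trigger — this domain ends here.
From /é/ at 8 leftward: 7 /e/ → H; 6 /a/ → H; 5 /ù/ blocks.
From /é/ at 9 rightward: word edge.
From /é/ at 9 leftward: 8 /é/ is itself a trigger — this domain ends here.

1 2 3 4 6 7 8 9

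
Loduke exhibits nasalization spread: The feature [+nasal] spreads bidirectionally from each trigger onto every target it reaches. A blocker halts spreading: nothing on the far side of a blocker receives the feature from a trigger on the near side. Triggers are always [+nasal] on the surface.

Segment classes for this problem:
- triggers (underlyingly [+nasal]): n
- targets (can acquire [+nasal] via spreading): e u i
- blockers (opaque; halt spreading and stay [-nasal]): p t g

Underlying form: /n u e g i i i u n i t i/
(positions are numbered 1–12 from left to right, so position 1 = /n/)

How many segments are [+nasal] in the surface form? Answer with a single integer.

9

From /n/ at 1 rightward: 2 /u/ → [+nasal]; 3 /e/ → [+nasal]; 4 /g/ blocks.
From /n/ at 1 leftward: word edge.
From /n/ at 9 rightward: 10 /i/ → [+nasal]; 11 /t/ blocks.
From /n/ at 9 leftward: 8 /u/ → [+nasal]; 7 /i/ → [+nasal]; 6 /i/ → [+nasal]; 5 /i/ → [+nasal]; 4 /g/ blocks.
Target with no active source: position 12 stays [-nasal].
[+nasal] positions on the surface: 1 2 3 5 6 7 8 9 10.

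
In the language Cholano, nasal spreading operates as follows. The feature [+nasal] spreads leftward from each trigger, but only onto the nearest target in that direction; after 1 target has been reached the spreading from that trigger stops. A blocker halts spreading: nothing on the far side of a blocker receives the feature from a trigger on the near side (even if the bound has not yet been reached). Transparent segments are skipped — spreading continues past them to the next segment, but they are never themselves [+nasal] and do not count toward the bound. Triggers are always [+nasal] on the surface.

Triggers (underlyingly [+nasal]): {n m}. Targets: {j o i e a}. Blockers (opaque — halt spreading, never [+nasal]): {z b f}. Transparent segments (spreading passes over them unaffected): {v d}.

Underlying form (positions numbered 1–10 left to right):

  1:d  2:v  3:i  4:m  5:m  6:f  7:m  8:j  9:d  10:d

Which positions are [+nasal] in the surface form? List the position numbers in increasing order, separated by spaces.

3 4 5 7

From /m/ at 4 leftward: 3 /i/ → [+nasal]; bound reached.
From /m/ at 5 leftward: 4 /m/ is itself a trigger — this domain ends here.
From /m/ at 7 leftward: 6 /f/ blocks.
Target with no active source: position 8 stays [-nasal].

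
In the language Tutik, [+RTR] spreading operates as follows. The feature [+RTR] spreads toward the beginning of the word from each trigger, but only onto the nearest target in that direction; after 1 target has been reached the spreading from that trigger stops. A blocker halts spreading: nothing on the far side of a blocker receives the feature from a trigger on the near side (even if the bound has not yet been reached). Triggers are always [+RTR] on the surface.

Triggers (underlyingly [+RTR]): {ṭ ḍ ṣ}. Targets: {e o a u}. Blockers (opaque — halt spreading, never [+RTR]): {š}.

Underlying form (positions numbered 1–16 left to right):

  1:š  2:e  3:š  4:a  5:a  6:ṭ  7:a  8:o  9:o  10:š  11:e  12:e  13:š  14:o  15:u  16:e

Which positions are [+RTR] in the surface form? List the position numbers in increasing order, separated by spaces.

5 6

From /ṭ/ at 6 leftward: 5 /a/ → [+RTR]; bound reached.
Targets with no active source: positions 2 4 7 8 9 11 12 14 15 16 stay [-emphatic].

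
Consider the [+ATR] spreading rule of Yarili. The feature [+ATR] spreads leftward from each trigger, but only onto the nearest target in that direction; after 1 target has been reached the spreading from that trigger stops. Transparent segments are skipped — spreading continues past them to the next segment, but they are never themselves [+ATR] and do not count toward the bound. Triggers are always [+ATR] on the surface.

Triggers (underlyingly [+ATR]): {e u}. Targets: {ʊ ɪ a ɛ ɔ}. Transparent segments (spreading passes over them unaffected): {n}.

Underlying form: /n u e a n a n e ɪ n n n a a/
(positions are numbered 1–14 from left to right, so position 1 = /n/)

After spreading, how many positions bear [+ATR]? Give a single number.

From /u/ at 2 leftward: 1 /n/ transparent; word edge.
From /e/ at 3 leftward: 2 /u/ is itself a trigger — this domain ends here.
From /e/ at 8 leftward: 7 /n/ transparent; 6 /a/ → [+ATR]; bound reached.
Targets with no active source: positions 4 9 13 14 stay [-ATR].
[+ATR] positions on the surface: 2 3 6 8.

4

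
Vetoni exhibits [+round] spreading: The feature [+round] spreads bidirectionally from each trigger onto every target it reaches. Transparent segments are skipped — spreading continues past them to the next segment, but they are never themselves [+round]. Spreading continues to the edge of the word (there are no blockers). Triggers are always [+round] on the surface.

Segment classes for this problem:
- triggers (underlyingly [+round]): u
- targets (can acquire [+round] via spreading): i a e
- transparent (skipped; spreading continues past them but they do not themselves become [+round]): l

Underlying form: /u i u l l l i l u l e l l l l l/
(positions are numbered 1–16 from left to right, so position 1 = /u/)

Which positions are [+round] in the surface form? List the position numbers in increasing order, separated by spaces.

1 2 3 7 9 11

From /u/ at 1 rightward: 2 /i/ → [+round]; 3 /u/ is itself a trigger — this domain ends here.
From /u/ at 1 leftward: word edge.
From /u/ at 3 rightward: 4 /l/ transparent; 5 /l/ transparent; 6 /l/ transparent; 7 /i/ → [+round]; 8 /l/ transparent; 9 /u/ is itself a trigger — this domain ends here.
From /u/ at 3 leftward: 2 /i/ → [+round]; 1 /u/ is itself a trigger — this domain ends here.
From /u/ at 9 rightward: 10 /l/ transparent; 11 /e/ → [+round]; 12 /l/ transparent; 13 /l/ transparent; 14 /l/ transparent; 15 /l/ transparent; 16 /l/ transparent; word edge.
From /u/ at 9 leftward: 8 /l/ transparent; 7 /i/ → [+round]; 6 /l/ transparent; 5 /l/ transparent; 4 /l/ transparent; 3 /u/ is itself a trigger — this domain ends here.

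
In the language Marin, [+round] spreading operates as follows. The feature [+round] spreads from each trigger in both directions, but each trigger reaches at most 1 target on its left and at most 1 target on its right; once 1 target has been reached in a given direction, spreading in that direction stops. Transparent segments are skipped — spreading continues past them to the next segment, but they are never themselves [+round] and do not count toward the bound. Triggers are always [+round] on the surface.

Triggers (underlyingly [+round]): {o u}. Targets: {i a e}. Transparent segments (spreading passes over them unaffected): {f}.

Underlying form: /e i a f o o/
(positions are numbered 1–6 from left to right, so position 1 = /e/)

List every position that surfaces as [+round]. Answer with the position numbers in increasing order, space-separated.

From /o/ at 5 rightward: 6 /o/ is itself a trigger — this domain ends here.
From /o/ at 5 leftward: 4 /f/ transparent; 3 /a/ → [+round]; bound reached.
From /o/ at 6 rightward: word edge.
From /o/ at 6 leftward: 5 /o/ is itself a trigger — this domain ends here.
Targets with no active source: positions 1 2 stay [-round].

3 5 6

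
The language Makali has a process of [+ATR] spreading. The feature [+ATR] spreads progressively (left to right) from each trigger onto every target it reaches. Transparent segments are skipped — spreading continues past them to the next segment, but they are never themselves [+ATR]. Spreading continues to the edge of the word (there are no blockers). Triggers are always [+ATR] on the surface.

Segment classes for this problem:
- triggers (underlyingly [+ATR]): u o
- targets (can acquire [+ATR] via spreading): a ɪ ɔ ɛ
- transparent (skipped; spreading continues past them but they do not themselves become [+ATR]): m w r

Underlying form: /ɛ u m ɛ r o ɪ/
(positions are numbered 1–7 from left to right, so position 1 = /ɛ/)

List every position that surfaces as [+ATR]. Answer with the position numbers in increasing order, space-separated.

2 4 6 7

From /u/ at 2 rightward: 3 /m/ transparent; 4 /ɛ/ → [+ATR]; 5 /r/ transparent; 6 /o/ is itself a trigger — this domain ends here.
From /o/ at 6 rightward: 7 /ɪ/ → [+ATR]; word edge.
Target with no active source: position 1 stays [-ATR].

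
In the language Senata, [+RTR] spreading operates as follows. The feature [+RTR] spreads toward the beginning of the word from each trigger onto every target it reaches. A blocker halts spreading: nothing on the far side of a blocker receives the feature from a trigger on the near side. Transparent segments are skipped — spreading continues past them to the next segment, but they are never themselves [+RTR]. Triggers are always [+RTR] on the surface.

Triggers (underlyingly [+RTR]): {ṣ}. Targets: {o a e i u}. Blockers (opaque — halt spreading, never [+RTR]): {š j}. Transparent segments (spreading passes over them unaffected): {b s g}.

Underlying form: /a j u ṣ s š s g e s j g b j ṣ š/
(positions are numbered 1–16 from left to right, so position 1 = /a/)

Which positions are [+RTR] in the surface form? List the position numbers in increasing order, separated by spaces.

From /ṣ/ at 4 leftward: 3 /u/ → [+RTR]; 2 /j/ blocks.
From /ṣ/ at 15 leftward: 14 /j/ blocks.
Targets with no active source: positions 1 9 stay [-emphatic].

3 4 15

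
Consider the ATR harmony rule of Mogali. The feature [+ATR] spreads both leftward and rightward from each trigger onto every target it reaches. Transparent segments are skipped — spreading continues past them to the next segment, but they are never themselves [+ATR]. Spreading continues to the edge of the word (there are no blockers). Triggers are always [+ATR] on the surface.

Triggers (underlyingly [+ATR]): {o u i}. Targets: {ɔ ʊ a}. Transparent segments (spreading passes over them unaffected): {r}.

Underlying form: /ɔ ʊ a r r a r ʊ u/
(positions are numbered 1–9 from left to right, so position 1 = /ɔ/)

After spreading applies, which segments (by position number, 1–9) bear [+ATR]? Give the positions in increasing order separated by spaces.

1 2 3 6 8 9

From /u/ at 9 rightward: word edge.
From /u/ at 9 leftward: 8 /ʊ/ → [+ATR]; 7 /r/ transparent; 6 /a/ → [+ATR]; 5 /r/ transparent; 4 /r/ transparent; 3 /a/ → [+ATR]; 2 /ʊ/ → [+ATR]; 1 /ɔ/ → [+ATR]; word edge.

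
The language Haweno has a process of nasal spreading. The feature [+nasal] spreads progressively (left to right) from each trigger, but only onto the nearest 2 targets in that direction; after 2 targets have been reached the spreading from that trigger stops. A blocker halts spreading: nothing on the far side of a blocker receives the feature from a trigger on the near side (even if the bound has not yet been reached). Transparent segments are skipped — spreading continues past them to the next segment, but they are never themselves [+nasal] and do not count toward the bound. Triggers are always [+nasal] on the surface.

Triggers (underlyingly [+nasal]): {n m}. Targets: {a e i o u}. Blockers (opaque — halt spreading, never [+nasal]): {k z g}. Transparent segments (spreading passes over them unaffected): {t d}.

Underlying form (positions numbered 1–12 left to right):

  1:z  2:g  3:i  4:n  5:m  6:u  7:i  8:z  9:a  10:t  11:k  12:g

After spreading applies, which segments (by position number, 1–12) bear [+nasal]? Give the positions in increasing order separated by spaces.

From /n/ at 4 rightward: 5 /m/ is itself a trigger — this domain ends here.
From /m/ at 5 rightward: 6 /u/ → [+nasal]; 7 /i/ → [+nasal]; bound reached.
Targets with no active source: positions 3 9 stay [-nasal].

4 5 6 7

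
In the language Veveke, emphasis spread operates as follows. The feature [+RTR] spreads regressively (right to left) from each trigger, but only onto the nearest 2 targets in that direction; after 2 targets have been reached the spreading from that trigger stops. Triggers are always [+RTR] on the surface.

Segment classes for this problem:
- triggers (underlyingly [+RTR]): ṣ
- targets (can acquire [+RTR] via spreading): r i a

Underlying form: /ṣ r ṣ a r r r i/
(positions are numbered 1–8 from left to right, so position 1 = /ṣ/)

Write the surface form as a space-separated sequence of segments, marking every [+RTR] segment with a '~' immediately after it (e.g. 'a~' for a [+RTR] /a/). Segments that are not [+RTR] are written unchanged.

From /ṣ/ at 1 leftward: word edge.
From /ṣ/ at 3 leftward: 2 /r/ → [+RTR]; 1 /ṣ/ is itself a trigger — this domain ends here.
Targets with no active source: positions 4 5 6 7 8 stay [-emphatic].
[+RTR] positions on the surface: 1 2 3.

ṣ~ r~ ṣ~ a r r r i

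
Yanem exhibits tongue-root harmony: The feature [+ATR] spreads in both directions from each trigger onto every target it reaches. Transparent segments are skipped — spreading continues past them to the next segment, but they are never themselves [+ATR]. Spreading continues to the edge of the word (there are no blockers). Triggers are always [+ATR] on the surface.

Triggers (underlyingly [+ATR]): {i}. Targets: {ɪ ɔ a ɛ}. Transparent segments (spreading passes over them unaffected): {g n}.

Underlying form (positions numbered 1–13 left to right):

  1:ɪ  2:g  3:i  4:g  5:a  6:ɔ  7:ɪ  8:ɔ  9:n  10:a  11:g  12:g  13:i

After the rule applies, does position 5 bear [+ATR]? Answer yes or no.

yes

From /i/ at 3 rightward: 4 /g/ transparent; 5 /a/ → [+ATR]; 6 /ɔ/ → [+ATR]; 7 /ɪ/ → [+ATR]; 8 /ɔ/ → [+ATR]; 9 /n/ transparent; 10 /a/ → [+ATR]; 11 /g/ transparent; 12 /g/ transparent; 13 /i/ is itself a trigger — this domain ends here.
From /i/ at 3 leftward: 2 /g/ transparent; 1 /ɪ/ → [+ATR]; word edge.
From /i/ at 13 rightward: word edge.
From /i/ at 13 leftward: 12 /g/ transparent; 11 /g/ transparent; 10 /a/ → [+ATR]; 9 /n/ transparent; 8 /ɔ/ → [+ATR]; 7 /ɪ/ → [+ATR]; 6 /ɔ/ → [+ATR]; 5 /a/ → [+ATR]; 4 /g/ transparent; 3 /i/ is itself a trigger — this domain ends here.
[+ATR] positions on the surface: 1 3 5 6 7 8 10 13.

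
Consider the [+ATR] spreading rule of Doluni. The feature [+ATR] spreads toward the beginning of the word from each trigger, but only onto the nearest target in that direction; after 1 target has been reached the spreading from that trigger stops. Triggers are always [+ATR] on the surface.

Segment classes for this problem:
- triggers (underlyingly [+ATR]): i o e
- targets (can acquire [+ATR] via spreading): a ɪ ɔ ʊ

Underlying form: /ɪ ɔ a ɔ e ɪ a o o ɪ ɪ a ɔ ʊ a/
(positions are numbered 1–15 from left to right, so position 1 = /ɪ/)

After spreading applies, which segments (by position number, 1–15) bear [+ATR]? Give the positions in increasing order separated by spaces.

From /e/ at 5 leftward: 4 /ɔ/ → [+ATR]; bound reached.
From /o/ at 8 leftward: 7 /a/ → [+ATR]; bound reached.
From /o/ at 9 leftward: 8 /o/ is itself a trigger — this domain ends here.
Targets with no active source: positions 1 2 3 6 10 11 12 13 14 15 stay [-ATR].

4 5 7 8 9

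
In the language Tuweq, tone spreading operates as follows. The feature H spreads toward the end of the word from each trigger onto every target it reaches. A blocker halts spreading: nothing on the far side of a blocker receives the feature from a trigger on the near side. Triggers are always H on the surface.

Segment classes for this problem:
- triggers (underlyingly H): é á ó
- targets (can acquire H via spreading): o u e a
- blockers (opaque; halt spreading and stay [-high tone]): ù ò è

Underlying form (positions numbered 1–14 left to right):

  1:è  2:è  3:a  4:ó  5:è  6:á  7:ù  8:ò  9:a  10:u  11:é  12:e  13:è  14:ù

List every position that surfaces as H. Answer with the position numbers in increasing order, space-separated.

From /ó/ at 4 rightward: 5 /è/ blocks.
From /á/ at 6 rightward: 7 /ù/ blocks.
From /é/ at 11 rightward: 12 /e/ → H; 13 /è/ blocks.
Targets with no active source: positions 3 9 10 stay [-high tone].

4 6 11 12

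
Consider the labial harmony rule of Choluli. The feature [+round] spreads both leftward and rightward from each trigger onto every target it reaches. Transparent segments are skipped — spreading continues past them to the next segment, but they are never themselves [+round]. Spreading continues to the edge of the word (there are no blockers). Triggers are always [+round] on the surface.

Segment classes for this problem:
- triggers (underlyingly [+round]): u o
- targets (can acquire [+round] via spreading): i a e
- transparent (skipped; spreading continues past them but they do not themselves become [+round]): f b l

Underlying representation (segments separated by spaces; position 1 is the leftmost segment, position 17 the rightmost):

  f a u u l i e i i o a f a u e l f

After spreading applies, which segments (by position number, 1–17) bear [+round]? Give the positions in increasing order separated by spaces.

2 3 4 6 7 8 9 10 11 13 14 15

From /u/ at 3 rightward: 4 /u/ is itself a trigger — this domain ends here.
From /u/ at 3 leftward: 2 /a/ → [+round]; 1 /f/ transparent; word edge.
From /u/ at 4 rightward: 5 /l/ transparent; 6 /i/ → [+round]; 7 /e/ → [+round]; 8 /i/ → [+round]; 9 /i/ → [+round]; 10 /o/ is itself a trigger — this domain ends here.
From /u/ at 4 leftward: 3 /u/ is itself a trigger — this domain ends here.
From /o/ at 10 rightward: 11 /a/ → [+round]; 12 /f/ transparent; 13 /a/ → [+round]; 14 /u/ is itself a trigger — this domain ends here.
From /o/ at 10 leftward: 9 /i/ → [+round]; 8 /i/ → [+round]; 7 /e/ → [+round]; 6 /i/ → [+round]; 5 /l/ transparent; 4 /u/ is itself a trigger — this domain ends here.
From /u/ at 14 rightward: 15 /e/ → [+round]; 16 /l/ transparent; 17 /f/ transparent; word edge.
From /u/ at 14 leftward: 13 /a/ → [+round]; 12 /f/ transparent; 11 /a/ → [+round]; 10 /o/ is itself a trigger — this domain ends here.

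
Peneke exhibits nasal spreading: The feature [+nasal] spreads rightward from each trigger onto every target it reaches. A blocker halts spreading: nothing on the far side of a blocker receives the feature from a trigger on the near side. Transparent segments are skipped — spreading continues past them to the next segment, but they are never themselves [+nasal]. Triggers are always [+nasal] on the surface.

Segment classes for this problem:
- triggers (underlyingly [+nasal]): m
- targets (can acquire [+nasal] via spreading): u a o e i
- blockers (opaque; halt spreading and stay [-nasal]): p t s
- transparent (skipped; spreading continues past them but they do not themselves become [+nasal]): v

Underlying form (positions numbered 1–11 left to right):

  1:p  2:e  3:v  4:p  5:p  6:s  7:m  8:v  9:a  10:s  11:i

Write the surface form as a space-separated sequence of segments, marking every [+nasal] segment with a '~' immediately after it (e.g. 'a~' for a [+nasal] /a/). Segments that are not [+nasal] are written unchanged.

From /m/ at 7 rightward: 8 /v/ transparent; 9 /a/ → [+nasal]; 10 /s/ blocks.
Targets with no active source: positions 2 11 stay [-nasal].
[+nasal] positions on the surface: 7 9.

p e v p p s m~ v a~ s i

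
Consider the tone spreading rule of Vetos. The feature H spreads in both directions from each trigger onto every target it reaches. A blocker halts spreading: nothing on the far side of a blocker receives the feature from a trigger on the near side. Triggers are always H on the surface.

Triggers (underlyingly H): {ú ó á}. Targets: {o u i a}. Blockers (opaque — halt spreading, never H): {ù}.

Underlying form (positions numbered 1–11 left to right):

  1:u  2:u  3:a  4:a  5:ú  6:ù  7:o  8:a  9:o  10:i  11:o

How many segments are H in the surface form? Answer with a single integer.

From /ú/ at 5 rightward: 6 /ù/ blocks.
From /ú/ at 5 leftward: 4 /a/ → H; 3 /a/ → H; 2 /u/ → H; 1 /u/ → H; word edge.
Targets with no active source: positions 7 8 9 10 11 stay [-high tone].
H positions on the surface: 1 2 3 4 5.

5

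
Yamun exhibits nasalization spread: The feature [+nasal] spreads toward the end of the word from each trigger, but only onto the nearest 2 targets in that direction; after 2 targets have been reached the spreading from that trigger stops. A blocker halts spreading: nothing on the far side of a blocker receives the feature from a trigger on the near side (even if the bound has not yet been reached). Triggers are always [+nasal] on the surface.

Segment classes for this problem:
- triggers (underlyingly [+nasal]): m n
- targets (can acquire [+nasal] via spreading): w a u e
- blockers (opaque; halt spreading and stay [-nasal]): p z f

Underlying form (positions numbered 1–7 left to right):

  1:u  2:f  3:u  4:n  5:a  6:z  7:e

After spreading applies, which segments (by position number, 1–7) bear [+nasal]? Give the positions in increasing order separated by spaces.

From /n/ at 4 rightward: 5 /a/ → [+nasal]; 6 /z/ blocks.
Targets with no active source: positions 1 3 7 stay [-nasal].

4 5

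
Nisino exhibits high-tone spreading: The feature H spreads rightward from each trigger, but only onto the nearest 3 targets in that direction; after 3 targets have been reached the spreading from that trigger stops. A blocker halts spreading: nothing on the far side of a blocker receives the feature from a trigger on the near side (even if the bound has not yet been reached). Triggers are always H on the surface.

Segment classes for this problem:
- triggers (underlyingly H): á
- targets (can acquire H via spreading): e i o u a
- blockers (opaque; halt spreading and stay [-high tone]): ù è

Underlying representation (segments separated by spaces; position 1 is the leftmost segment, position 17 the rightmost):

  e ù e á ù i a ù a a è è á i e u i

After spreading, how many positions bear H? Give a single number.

5

From /á/ at 4 rightward: 5 /ù/ blocks.
From /á/ at 13 rightward: 14 /i/ → H; 15 /e/ → H; 16 /u/ → H; bound reached.
Targets with no active source: positions 1 3 6 7 9 10 17 stay [-high tone].
H positions on the surface: 4 13 14 15 16.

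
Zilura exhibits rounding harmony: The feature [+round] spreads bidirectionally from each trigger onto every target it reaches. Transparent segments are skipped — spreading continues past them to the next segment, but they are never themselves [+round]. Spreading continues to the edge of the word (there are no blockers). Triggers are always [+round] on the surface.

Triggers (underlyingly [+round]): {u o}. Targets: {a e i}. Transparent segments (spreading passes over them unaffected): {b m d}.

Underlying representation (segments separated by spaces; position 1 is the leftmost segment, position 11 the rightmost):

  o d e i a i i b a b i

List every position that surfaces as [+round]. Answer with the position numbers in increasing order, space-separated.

From /o/ at 1 rightward: 2 /d/ transparent; 3 /e/ → [+round]; 4 /i/ → [+round]; 5 /a/ → [+round]; 6 /i/ → [+round]; 7 /i/ → [+round]; 8 /b/ transparent; 9 /a/ → [+round]; 10 /b/ transparent; 11 /i/ → [+round]; word edge.
From /o/ at 1 leftward: word edge.

1 3 4 5 6 7 9 11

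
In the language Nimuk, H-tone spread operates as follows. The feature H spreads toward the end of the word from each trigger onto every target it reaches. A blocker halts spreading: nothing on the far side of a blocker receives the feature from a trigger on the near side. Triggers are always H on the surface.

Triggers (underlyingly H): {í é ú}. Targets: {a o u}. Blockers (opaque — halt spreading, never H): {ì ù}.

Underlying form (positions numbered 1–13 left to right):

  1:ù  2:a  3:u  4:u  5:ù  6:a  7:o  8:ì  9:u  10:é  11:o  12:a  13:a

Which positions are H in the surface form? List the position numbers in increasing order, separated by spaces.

10 11 12 13

From /é/ at 10 rightward: 11 /o/ → H; 12 /a/ → H; 13 /a/ → H; word edge.
Targets with no active source: positions 2 3 4 6 7 9 stay [-high tone].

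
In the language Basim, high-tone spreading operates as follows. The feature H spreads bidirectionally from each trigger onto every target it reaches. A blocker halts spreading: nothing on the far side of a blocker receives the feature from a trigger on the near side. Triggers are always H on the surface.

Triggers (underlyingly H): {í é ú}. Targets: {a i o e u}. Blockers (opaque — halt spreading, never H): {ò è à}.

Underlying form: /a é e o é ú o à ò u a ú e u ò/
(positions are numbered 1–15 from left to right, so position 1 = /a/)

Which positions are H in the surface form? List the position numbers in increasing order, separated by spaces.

1 2 3 4 5 6 7 10 11 12 13 14

From /é/ at 2 rightward: 3 /e/ → H; 4 /o/ → H; 5 /é/ is itself a trigger — this domain ends here.
From /é/ at 2 leftward: 1 /a/ → H; word edge.
From /é/ at 5 rightward: 6 /ú/ is itself a trigger — this domain ends here.
From /é/ at 5 leftward: 4 /o/ → H; 3 /e/ → H; 2 /é/ is itself a trigger — this domain ends here.
From /ú/ at 6 rightward: 7 /o/ → H; 8 /à/ blocks.
From /ú/ at 6 leftward: 5 /é/ is itself a trigger — this domain ends here.
From /ú/ at 12 rightward: 13 /e/ → H; 14 /u/ → H; 15 /ò/ blocks.
From /ú/ at 12 leftward: 11 /a/ → H; 10 /u/ → H; 9 /ò/ blocks.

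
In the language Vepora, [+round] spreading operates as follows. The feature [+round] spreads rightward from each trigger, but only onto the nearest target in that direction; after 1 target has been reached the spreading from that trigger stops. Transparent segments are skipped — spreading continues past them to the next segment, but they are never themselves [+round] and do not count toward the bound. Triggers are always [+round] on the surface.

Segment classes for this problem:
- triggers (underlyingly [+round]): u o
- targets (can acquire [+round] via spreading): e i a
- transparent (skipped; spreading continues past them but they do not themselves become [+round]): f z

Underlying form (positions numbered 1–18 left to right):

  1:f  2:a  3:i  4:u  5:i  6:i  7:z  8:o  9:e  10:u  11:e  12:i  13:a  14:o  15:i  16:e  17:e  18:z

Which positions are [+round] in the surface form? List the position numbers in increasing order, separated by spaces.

4 5 8 9 10 11 14 15

From /u/ at 4 rightward: 5 /i/ → [+round]; bound reached.
From /o/ at 8 rightward: 9 /e/ → [+round]; bound reached.
From /u/ at 10 rightward: 11 /e/ → [+round]; bound reached.
From /o/ at 14 rightward: 15 /i/ → [+round]; bound reached.
Targets with no active source: positions 2 3 6 12 13 16 17 stay [-round].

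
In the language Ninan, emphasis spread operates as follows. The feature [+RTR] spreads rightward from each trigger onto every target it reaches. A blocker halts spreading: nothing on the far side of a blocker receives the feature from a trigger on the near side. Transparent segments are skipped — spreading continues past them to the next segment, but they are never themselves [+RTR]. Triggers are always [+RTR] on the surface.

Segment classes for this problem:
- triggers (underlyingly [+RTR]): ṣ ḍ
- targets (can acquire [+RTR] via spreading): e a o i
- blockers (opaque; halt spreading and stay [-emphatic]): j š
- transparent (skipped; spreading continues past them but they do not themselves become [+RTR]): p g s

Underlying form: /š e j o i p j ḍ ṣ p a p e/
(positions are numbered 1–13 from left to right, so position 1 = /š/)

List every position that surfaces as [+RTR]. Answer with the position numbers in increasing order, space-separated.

8 9 11 13

From /ḍ/ at 8 rightward: 9 /ṣ/ is itself a trigger — this domain ends here.
From /ṣ/ at 9 rightward: 10 /p/ transparent; 11 /a/ → [+RTR]; 12 /p/ transparent; 13 /e/ → [+RTR]; word edge.
Targets with no active source: positions 2 4 5 stay [-emphatic].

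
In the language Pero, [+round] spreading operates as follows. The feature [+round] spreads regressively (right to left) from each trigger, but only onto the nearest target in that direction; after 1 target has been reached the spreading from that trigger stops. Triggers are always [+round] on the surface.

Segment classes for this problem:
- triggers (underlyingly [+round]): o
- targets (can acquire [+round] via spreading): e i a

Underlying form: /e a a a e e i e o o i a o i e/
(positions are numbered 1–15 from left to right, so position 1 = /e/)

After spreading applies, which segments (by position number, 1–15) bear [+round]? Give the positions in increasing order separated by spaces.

From /o/ at 9 leftward: 8 /e/ → [+round]; bound reached.
From /o/ at 10 leftward: 9 /o/ is itself a trigger — this domain ends here.
From /o/ at 13 leftward: 12 /a/ → [+round]; bound reached.
Targets with no active source: positions 1 2 3 4 5 6 7 11 14 15 stay [-round].

8 9 10 12 13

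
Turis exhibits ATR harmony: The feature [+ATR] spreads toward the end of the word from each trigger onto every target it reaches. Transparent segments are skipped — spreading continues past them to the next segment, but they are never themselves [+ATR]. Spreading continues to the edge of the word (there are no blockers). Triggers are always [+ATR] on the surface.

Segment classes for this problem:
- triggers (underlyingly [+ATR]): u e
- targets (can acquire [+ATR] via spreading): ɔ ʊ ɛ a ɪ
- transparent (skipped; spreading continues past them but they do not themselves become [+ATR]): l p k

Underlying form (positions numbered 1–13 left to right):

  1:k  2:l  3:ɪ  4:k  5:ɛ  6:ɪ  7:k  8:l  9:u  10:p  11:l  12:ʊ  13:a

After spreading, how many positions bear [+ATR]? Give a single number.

From /u/ at 9 rightward: 10 /p/ transparent; 11 /l/ transparent; 12 /ʊ/ → [+ATR]; 13 /a/ → [+ATR]; word edge.
Targets with no active source: positions 3 5 6 stay [-ATR].
[+ATR] positions on the surface: 9 12 13.

3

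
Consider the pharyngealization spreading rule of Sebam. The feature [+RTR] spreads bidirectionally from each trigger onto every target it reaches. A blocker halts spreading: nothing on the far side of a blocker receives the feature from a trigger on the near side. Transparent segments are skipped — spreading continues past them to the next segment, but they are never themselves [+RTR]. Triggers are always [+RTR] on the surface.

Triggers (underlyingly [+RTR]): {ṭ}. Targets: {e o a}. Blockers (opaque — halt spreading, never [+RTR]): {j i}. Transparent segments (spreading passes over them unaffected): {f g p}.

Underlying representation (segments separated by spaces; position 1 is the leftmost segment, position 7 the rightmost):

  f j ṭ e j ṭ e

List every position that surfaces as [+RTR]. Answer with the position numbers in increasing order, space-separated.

3 4 6 7

From /ṭ/ at 3 rightward: 4 /e/ → [+RTR]; 5 /j/ blocks.
From /ṭ/ at 3 leftward: 2 /j/ blocks.
From /ṭ/ at 6 rightward: 7 /e/ → [+RTR]; word edge.
From /ṭ/ at 6 leftward: 5 /j/ blocks.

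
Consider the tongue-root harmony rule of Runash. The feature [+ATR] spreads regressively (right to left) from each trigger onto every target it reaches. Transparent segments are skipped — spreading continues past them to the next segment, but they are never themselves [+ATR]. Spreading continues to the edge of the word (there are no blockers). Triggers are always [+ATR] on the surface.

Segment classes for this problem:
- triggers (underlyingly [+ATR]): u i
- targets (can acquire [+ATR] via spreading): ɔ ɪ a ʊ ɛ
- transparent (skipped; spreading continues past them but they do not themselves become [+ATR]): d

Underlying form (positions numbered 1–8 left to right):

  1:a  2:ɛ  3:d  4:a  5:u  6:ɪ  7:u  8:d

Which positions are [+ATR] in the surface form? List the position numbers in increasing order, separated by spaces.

1 2 4 5 6 7

From /u/ at 5 leftward: 4 /a/ → [+ATR]; 3 /d/ transparent; 2 /ɛ/ → [+ATR]; 1 /a/ → [+ATR]; word edge.
From /u/ at 7 leftward: 6 /ɪ/ → [+ATR]; 5 /u/ is itself a trigger — this domain ends here.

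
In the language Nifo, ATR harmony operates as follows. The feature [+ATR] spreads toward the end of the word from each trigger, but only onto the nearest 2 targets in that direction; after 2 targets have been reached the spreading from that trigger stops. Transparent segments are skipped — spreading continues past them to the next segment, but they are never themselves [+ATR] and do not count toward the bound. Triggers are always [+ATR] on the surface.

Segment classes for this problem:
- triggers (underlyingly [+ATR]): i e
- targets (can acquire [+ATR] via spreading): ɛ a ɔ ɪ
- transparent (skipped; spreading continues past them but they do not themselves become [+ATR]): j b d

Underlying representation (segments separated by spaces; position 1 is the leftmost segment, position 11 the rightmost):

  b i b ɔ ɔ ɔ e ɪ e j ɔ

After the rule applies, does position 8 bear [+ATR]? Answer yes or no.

yes

From /i/ at 2 rightward: 3 /b/ transparent; 4 /ɔ/ → [+ATR]; 5 /ɔ/ → [+ATR]; bound reached.
From /e/ at 7 rightward: 8 /ɪ/ → [+ATR]; 9 /e/ is itself a trigger — this domain ends here.
From /e/ at 9 rightward: 10 /j/ transparent; 11 /ɔ/ → [+ATR]; word edge.
Target with no active source: position 6 stays [-ATR].
[+ATR] positions on the surface: 2 4 5 7 8 9 11.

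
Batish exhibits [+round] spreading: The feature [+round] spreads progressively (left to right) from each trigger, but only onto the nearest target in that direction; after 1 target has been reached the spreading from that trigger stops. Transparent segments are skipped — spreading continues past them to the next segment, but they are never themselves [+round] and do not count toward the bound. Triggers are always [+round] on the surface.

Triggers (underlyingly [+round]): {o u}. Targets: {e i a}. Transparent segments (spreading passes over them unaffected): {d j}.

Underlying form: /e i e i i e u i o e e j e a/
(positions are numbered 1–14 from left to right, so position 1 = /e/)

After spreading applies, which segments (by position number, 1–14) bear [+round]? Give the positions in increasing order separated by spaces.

7 8 9 10

From /u/ at 7 rightward: 8 /i/ → [+round]; bound reached.
From /o/ at 9 rightward: 10 /e/ → [+round]; bound reached.
Targets with no active source: positions 1 2 3 4 5 6 11 13 14 stay [-round].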